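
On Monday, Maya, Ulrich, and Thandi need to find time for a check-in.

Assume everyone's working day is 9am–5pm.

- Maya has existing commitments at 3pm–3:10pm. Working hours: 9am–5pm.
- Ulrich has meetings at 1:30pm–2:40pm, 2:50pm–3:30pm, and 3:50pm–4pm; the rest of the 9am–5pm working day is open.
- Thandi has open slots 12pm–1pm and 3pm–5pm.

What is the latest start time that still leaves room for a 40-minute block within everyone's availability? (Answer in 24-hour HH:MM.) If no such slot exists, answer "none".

Maya free within 09:00–17:00: 09:00–15:00, 15:10–17:00.
Ulrich free within 09:00–17:00: 09:00–13:30, 14:40–14:50, 15:30–15:50, 16:00–17:00.
Maya ∩ Ulrich: 09:00–13:30, 14:40–14:50, 15:30–15:50, 16:00–17:00.
Maya ∩ Ulrich ∩ Thandi: 12:00–13:00, 15:30–15:50, 16:00–17:00.
Windows ≥ 40 min: 12:00–13:00, 16:00–17:00.
Latest start in the last window 16:00–17:00 is 17:00 − 40 min = 16:20.

16:20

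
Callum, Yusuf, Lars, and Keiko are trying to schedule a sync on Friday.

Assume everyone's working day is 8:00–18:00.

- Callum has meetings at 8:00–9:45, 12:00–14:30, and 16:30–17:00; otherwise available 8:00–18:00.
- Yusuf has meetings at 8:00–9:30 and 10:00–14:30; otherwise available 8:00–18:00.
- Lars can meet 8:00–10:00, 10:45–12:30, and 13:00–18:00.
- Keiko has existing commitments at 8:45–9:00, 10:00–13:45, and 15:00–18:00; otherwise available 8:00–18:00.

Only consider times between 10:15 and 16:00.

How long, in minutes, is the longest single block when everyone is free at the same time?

30 minutes

Callum free within 08:00–18:00: 09:45–12:00, 14:30–16:30, 17:00–18:00.
Yusuf free within 08:00–18:00: 09:30–10:00, 14:30–18:00.
Keiko free within 08:00–18:00: 08:00–08:45, 09:00–10:00, 13:45–15:00.
Callum ∩ Yusuf: 09:45–10:00, 14:30–16:30, 17:00–18:00.
Callum ∩ Yusuf ∩ Lars: 09:45–10:00, 14:30–16:30, 17:00–18:00.
Callum ∩ Yusuf ∩ Lars ∩ Keiko: 09:45–10:00, 14:30–15:00.
Restricted to 10:15–16:00: 14:30–15:00.
Single common window of 30 minutes.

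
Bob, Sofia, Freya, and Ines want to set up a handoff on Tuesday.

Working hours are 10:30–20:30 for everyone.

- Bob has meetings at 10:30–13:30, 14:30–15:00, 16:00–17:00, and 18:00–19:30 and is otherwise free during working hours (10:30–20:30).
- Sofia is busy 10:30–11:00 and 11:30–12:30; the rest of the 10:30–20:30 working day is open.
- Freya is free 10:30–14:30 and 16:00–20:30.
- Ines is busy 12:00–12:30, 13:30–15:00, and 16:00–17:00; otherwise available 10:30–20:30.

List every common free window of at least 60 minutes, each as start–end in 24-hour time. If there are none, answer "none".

Bob free within 10:30–20:30: 13:30–14:30, 15:00–16:00, 17:00–18:00, 19:30–20:30.
Sofia free within 10:30–20:30: 11:00–11:30, 12:30–20:30.
Ines free within 10:30–20:30: 10:30–12:00, 12:30–13:30, 15:00–16:00, 17:00–20:30.
Bob ∩ Sofia: 13:30–14:30, 15:00–16:00, 17:00–18:00, 19:30–20:30.
Bob ∩ Sofia ∩ Freya: 13:30–14:30, 17:00–18:00, 19:30–20:30.
Bob ∩ Sofia ∩ Freya ∩ Ines: 17:00–18:00, 19:30–20:30.
Windows ≥ 60 min: 17:00–18:00, 19:30–20:30.

17:00–18:00, 19:30–20:30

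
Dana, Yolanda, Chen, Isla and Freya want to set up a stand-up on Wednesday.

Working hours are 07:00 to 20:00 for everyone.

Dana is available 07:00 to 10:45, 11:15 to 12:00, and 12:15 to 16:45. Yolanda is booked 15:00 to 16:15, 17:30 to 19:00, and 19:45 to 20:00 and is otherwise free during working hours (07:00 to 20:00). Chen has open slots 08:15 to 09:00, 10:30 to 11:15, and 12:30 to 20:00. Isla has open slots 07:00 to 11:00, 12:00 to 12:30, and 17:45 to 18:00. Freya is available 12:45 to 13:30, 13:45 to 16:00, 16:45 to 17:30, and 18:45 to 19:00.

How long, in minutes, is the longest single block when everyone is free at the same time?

0 minutes

Yolanda free within 07:00–20:00: 07:00–15:00, 16:15–17:30, 19:00–19:45.
Dana ∩ Yolanda: 07:00–10:45, 11:15–12:00, 12:15–15:00, 16:15–16:45.
Dana ∩ Yolanda ∩ Chen: 08:15–09:00, 10:30–10:45, 12:30–15:00, 16:15–16:45.
Dana ∩ Yolanda ∩ Chen ∩ Isla: 08:15–09:00, 10:30–10:45.
Dana ∩ Yolanda ∩ Chen ∩ Isla ∩ Freya: (none).
No common window.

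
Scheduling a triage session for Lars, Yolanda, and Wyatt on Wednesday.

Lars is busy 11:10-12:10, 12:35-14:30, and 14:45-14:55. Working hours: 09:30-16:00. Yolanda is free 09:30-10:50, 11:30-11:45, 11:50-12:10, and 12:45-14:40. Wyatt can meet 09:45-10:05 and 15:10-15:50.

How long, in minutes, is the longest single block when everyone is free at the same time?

20 minutes

Lars free within 09:30–16:00: 09:30–11:10, 12:10–12:35, 14:30–14:45, 14:55–16:00.
Lars ∩ Yolanda: 09:30–10:50, 14:30–14:40.
Lars ∩ Yolanda ∩ Wyatt: 09:45–10:05.
Single common window of 20 minutes.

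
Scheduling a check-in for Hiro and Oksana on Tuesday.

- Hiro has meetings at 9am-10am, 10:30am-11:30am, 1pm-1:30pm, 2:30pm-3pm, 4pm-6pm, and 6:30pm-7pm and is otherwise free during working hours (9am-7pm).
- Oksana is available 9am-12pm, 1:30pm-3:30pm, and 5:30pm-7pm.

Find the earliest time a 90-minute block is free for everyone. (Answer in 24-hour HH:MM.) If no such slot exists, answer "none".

Hiro free within 09:00–19:00: 10:00–10:30, 11:30–13:00, 13:30–14:30, 15:00–16:00, 18:00–18:30.
Hiro ∩ Oksana: 10:00–10:30, 11:30–12:00, 13:30–14:30, 15:00–15:30, 18:00–18:30.
Windows ≥ 90 min: (none).

none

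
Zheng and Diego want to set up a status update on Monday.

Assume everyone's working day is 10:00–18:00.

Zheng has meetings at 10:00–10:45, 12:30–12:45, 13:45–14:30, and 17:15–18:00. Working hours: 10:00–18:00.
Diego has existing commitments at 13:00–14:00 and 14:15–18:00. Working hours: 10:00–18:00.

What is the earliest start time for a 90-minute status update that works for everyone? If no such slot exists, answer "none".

10:45

Zheng free within 10:00–18:00: 10:45–12:30, 12:45–13:45, 14:30–17:15.
Diego free within 10:00–18:00: 10:00–13:00, 14:00–14:15.
Zheng ∩ Diego: 10:45–12:30, 12:45–13:00.
Windows ≥ 90 min: 10:45–12:30.
Earliest such window starts at 10:45.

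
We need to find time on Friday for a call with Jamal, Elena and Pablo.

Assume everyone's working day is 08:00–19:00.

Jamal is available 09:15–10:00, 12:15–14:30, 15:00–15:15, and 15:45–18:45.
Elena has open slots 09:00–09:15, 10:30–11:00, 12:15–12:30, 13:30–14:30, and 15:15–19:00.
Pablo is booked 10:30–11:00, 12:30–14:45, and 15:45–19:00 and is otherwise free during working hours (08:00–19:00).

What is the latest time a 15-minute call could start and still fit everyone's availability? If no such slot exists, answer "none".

12:15

Pablo free within 08:00–19:00: 08:00–10:30, 11:00–12:30, 14:45–15:45.
Jamal ∩ Elena: 12:15–12:30, 13:30–14:30, 15:45–18:45.
Jamal ∩ Elena ∩ Pablo: 12:15–12:30.
Windows ≥ 15 min: 12:15–12:30.
Latest start in the last window 12:15–12:30 is 12:30 − 15 min = 12:15.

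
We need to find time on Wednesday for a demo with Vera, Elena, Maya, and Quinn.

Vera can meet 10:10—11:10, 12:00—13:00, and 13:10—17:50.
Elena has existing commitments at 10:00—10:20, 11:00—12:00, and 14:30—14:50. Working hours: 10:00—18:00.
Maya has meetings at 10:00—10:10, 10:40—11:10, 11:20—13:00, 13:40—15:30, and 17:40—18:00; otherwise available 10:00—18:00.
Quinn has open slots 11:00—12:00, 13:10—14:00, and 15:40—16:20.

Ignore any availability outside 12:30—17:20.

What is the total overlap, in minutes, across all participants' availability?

Elena free within 10:00–18:00: 10:20–11:00, 12:00–14:30, 14:50–18:00.
Maya free within 10:00–18:00: 10:10–10:40, 11:10–11:20, 13:00–13:40, 15:30–17:40.
Vera ∩ Elena: 10:20–11:00, 12:00–13:00, 13:10–14:30, 14:50–17:50.
Vera ∩ Elena ∩ Maya: 10:20–10:40, 13:10–13:40, 15:30–17:40.
Vera ∩ Elena ∩ Maya ∩ Quinn: 13:10–13:40, 15:40–16:20.
Restricted to 12:30–17:20: 13:10–13:40, 15:40–16:20.
Total common minutes: 30 + 40 = 70.

70 minutes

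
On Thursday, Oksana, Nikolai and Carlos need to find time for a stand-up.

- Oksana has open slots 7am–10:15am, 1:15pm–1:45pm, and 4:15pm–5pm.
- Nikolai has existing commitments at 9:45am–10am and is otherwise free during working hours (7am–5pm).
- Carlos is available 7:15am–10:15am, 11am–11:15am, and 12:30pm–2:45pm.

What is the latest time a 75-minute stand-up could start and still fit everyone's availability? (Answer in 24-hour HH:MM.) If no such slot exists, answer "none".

Nikolai free within 07:00–17:00: 07:00–09:45, 10:00–17:00.
Oksana ∩ Nikolai: 07:00–09:45, 10:00–10:15, 13:15–13:45, 16:15–17:00.
Oksana ∩ Nikolai ∩ Carlos: 07:15–09:45, 10:00–10:15, 13:15–13:45.
Windows ≥ 75 min: 07:15–09:45.
Latest start in the last window 07:15–09:45 is 09:45 − 75 min = 08:30.

08:30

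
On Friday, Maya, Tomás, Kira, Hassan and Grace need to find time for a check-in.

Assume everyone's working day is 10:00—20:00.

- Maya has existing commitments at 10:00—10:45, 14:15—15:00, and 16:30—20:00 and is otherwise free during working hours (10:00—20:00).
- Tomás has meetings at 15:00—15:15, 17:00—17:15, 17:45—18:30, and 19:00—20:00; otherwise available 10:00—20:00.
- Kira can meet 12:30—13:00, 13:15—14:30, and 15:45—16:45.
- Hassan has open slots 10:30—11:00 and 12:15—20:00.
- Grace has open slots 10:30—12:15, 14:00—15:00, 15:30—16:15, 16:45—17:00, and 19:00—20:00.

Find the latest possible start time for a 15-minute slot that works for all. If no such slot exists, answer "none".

16:00

Maya free within 10:00–20:00: 10:45–14:15, 15:00–16:30.
Tomás free within 10:00–20:00: 10:00–15:00, 15:15–17:00, 17:15–17:45, 18:30–19:00.
Maya ∩ Tomás: 10:45–14:15, 15:15–16:30.
Maya ∩ Tomás ∩ Kira: 12:30–13:00, 13:15–14:15, 15:45–16:30.
Maya ∩ Tomás ∩ Kira ∩ Hassan: 12:30–13:00, 13:15–14:15, 15:45–16:30.
Maya ∩ Tomás ∩ Kira ∩ Hassan ∩ Grace: 14:00–14:15, 15:45–16:15.
Windows ≥ 15 min: 14:00–14:15, 15:45–16:15.
Latest start in the last window 15:45–16:15 is 16:15 − 15 min = 16:00.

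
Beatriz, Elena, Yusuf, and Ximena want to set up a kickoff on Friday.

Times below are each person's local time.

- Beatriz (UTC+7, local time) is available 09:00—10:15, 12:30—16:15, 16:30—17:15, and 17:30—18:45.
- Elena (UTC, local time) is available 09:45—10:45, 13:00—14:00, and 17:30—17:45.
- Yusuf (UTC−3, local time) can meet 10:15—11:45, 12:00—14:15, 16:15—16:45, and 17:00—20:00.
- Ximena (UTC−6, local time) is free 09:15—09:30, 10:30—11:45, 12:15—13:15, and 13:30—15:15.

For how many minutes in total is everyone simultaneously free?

0 minutes

Beatriz → UTC: 02:00–03:15, 05:30–09:15, 09:30–10:15, 10:30–11:45.
Elena → UTC: 09:45–10:45, 13:00–14:00, 17:30–17:45.
Yusuf → UTC: 13:15–14:45, 15:00–17:15, 19:15–19:45, 20:00–23:00.
Ximena → UTC: 15:15–15:30, 16:30–17:45, 18:15–19:15, 19:30–21:15.
Beatriz ∩ Elena: 09:45–10:15, 10:30–10:45.
Beatriz ∩ Elena ∩ Yusuf: (none).
Beatriz ∩ Elena ∩ Yusuf ∩ Ximena: (none).
Total common minutes: 0.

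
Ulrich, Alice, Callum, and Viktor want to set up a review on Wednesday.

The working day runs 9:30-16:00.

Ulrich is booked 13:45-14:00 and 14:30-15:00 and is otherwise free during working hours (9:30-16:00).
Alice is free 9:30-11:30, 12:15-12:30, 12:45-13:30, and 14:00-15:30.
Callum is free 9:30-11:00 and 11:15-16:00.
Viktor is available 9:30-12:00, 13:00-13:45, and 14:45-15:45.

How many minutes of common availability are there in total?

165 minutes

Ulrich free within 09:30–16:00: 09:30–13:45, 14:00–14:30, 15:00–16:00.
Ulrich ∩ Alice: 09:30–11:30, 12:15–12:30, 12:45–13:30, 14:00–14:30, 15:00–15:30.
Ulrich ∩ Alice ∩ Callum: 09:30–11:00, 11:15–11:30, 12:15–12:30, 12:45–13:30, 14:00–14:30, 15:00–15:30.
Ulrich ∩ Alice ∩ Callum ∩ Viktor: 09:30–11:00, 11:15–11:30, 13:00–13:30, 15:00–15:30.
Total common minutes: 90 + 15 + 30 + 30 = 165.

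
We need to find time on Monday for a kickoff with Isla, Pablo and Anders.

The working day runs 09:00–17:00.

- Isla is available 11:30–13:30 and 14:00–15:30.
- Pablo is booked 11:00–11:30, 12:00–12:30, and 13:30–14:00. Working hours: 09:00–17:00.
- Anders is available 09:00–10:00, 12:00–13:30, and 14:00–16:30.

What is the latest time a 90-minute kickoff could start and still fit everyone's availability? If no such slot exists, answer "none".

Pablo free within 09:00–17:00: 09:00–11:00, 11:30–12:00, 12:30–13:30, 14:00–17:00.
Isla ∩ Pablo: 11:30–12:00, 12:30–13:30, 14:00–15:30.
Isla ∩ Pablo ∩ Anders: 12:30–13:30, 14:00–15:30.
Windows ≥ 90 min: 14:00–15:30.
Latest start in the last window 14:00–15:30 is 15:30 − 90 min = 14:00.

14:00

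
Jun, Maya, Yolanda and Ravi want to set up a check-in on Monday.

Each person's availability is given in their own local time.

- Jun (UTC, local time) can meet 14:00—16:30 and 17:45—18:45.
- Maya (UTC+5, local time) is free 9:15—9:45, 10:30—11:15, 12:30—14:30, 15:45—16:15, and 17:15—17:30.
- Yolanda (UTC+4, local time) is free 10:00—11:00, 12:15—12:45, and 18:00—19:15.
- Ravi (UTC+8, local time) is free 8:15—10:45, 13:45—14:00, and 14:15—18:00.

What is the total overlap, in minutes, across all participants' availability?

0 minutes

Jun → UTC: 14:00–16:30, 17:45–18:45.
Maya → UTC: 04:15–04:45, 05:30–06:15, 07:30–09:30, 10:45–11:15, 12:15–12:30.
Yolanda → UTC: 06:00–07:00, 08:15–08:45, 14:00–15:15.
Ravi → UTC: 00:15–02:45, 05:45–06:00, 06:15–10:00.
Jun ∩ Maya: (none).
Jun ∩ Maya ∩ Yolanda: (none).
Jun ∩ Maya ∩ Yolanda ∩ Ravi: (none).
Total common minutes: 0.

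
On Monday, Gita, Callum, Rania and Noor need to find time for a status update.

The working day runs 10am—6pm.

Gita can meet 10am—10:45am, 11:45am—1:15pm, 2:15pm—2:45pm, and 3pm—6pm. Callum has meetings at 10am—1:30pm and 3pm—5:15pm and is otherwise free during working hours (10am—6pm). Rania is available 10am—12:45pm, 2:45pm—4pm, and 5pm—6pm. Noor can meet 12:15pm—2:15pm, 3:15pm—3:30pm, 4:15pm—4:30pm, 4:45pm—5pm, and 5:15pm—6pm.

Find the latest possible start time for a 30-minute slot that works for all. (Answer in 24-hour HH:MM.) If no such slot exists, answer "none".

17:30

Callum free within 10:00–18:00: 13:30–15:00, 17:15–18:00.
Gita ∩ Callum: 14:15–14:45, 17:15–18:00.
Gita ∩ Callum ∩ Rania: 17:15–18:00.
Gita ∩ Callum ∩ Rania ∩ Noor: 17:15–18:00.
Windows ≥ 30 min: 17:15–18:00.
Latest start in the last window 17:15–18:00 is 18:00 − 30 min = 17:30.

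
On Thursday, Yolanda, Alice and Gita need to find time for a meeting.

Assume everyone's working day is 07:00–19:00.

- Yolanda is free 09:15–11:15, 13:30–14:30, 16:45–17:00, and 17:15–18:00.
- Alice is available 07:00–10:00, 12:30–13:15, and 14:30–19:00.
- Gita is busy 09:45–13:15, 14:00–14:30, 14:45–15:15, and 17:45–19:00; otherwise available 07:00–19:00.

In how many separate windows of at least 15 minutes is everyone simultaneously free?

Gita free within 07:00–19:00: 07:00–09:45, 13:15–14:00, 14:30–14:45, 15:15–17:45.
Yolanda ∩ Alice: 09:15–10:00, 16:45–17:00, 17:15–18:00.
Yolanda ∩ Alice ∩ Gita: 09:15–09:45, 16:45–17:00, 17:15–17:45.
Windows ≥ 15 min: 09:15–09:45, 16:45–17:00, 17:15–17:45.
That's 3 windows.

3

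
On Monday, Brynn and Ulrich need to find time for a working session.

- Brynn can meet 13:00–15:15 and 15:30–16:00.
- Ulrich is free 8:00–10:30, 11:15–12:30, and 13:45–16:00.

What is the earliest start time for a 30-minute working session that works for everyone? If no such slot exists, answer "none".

13:45

Brynn ∩ Ulrich: 13:45–15:15, 15:30–16:00.
Windows ≥ 30 min: 13:45–15:15, 15:30–16:00.
Earliest such window starts at 13:45.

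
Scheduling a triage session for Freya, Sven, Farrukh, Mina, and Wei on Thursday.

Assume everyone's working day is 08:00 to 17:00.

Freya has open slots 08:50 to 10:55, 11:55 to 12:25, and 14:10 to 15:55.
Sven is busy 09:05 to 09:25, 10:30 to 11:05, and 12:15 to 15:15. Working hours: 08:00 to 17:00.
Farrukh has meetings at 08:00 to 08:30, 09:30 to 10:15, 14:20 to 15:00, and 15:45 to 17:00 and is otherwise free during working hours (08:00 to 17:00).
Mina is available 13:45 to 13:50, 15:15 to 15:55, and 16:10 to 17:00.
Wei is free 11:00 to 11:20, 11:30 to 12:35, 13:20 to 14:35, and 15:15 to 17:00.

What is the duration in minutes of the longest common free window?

Sven free within 08:00–17:00: 08:00–09:05, 09:25–10:30, 11:05–12:15, 15:15–17:00.
Farrukh free within 08:00–17:00: 08:30–09:30, 10:15–14:20, 15:00–15:45.
Freya ∩ Sven: 08:50–09:05, 09:25–10:30, 11:55–12:15, 15:15–15:55.
Freya ∩ Sven ∩ Farrukh: 08:50–09:05, 09:25–09:30, 10:15–10:30, 11:55–12:15, 15:15–15:45.
Freya ∩ Sven ∩ Farrukh ∩ Mina: 15:15–15:45.
Freya ∩ Sven ∩ Farrukh ∩ Mina ∩ Wei: 15:15–15:45.
Single common window of 30 minutes.

30 minutes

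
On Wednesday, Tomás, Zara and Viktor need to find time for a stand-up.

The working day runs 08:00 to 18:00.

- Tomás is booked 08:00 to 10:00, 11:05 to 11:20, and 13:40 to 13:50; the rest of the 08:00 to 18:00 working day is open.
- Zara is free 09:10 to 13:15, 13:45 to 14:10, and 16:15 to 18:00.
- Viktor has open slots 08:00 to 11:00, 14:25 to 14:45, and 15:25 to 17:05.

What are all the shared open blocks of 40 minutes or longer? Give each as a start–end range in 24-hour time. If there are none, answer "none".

Tomás free within 08:00–18:00: 10:00–11:05, 11:20–13:40, 13:50–18:00.
Tomás ∩ Zara: 10:00–11:05, 11:20–13:15, 13:50–14:10, 16:15–18:00.
Tomás ∩ Zara ∩ Viktor: 10:00–11:00, 16:15–17:05.
Windows ≥ 40 min: 10:00–11:00, 16:15–17:05.

10:00–11:00, 16:15–17:05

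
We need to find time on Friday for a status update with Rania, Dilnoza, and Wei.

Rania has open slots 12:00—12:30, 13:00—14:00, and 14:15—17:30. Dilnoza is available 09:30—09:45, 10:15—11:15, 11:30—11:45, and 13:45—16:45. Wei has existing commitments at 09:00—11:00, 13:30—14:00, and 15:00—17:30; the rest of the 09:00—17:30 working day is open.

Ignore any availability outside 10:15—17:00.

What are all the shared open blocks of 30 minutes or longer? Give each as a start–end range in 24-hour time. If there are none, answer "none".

Wei free within 09:00–17:30: 11:00–13:30, 14:00–15:00.
Rania ∩ Dilnoza: 13:45–14:00, 14:15–16:45.
Rania ∩ Dilnoza ∩ Wei: 14:15–15:00.
Restricted to 10:15–17:00: 14:15–15:00.
Windows ≥ 30 min: 14:15–15:00.

14:15–15:00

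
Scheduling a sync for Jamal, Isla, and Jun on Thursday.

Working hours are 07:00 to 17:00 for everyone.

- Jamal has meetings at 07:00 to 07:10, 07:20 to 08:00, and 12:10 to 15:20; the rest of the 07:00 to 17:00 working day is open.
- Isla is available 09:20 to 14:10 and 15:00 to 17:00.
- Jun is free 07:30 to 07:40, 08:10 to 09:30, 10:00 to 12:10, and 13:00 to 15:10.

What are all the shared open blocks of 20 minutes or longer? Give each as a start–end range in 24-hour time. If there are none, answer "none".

Jamal free within 07:00–17:00: 07:10–07:20, 08:00–12:10, 15:20–17:00.
Jamal ∩ Isla: 09:20–12:10, 15:20–17:00.
Jamal ∩ Isla ∩ Jun: 09:20–09:30, 10:00–12:10.
Windows ≥ 20 min: 10:00–12:10.

10:00–12:10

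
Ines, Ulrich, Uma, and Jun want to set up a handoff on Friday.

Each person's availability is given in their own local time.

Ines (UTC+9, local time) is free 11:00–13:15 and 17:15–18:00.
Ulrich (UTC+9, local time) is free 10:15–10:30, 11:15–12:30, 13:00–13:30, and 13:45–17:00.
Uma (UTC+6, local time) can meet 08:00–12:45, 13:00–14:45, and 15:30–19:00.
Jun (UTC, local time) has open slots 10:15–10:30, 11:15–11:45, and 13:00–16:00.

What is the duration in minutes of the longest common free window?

Ines → UTC: 02:00–04:15, 08:15–09:00.
Ulrich → UTC: 01:15–01:30, 02:15–03:30, 04:00–04:30, 04:45–08:00.
Uma → UTC: 02:00–06:45, 07:00–08:45, 09:30–13:00.
Jun → UTC: 10:15–10:30, 11:15–11:45, 13:00–16:00.
Ines ∩ Ulrich: 02:15–03:30, 04:00–04:15.
Ines ∩ Ulrich ∩ Uma: 02:15–03:30, 04:00–04:15.
Ines ∩ Ulrich ∩ Uma ∩ Jun: (none).
No common window.

0 minutes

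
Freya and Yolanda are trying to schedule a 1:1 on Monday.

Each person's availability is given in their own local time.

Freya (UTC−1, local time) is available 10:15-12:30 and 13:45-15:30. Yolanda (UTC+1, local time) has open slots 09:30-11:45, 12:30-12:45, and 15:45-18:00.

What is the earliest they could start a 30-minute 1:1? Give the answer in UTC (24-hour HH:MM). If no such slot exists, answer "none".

Freya → UTC: 11:15–13:30, 14:45–16:30.
Yolanda → UTC: 08:30–10:45, 11:30–11:45, 14:45–17:00.
Freya ∩ Yolanda: 11:30–11:45, 14:45–16:30.
Windows ≥ 30 min: 14:45–16:30.
Earliest such window starts at 14:45.

14:45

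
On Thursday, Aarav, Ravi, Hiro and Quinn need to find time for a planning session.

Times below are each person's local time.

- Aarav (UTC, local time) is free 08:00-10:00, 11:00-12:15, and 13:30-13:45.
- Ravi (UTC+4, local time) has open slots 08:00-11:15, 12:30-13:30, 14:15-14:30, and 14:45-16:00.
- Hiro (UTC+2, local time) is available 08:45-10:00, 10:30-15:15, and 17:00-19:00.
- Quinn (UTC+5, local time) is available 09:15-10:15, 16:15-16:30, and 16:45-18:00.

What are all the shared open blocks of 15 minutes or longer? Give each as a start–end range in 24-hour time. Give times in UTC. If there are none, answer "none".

11:15–11:30, 11:45–12:00

Aarav → UTC: 08:00–10:00, 11:00–12:15, 13:30–13:45.
Ravi → UTC: 04:00–07:15, 08:30–09:30, 10:15–10:30, 10:45–12:00.
Hiro → UTC: 06:45–08:00, 08:30–13:15, 15:00–17:00.
Quinn → UTC: 04:15–05:15, 11:15–11:30, 11:45–13:00.
Aarav ∩ Ravi: 08:30–09:30, 11:00–12:00.
Aarav ∩ Ravi ∩ Hiro: 08:30–09:30, 11:00–12:00.
Aarav ∩ Ravi ∩ Hiro ∩ Quinn: 11:15–11:30, 11:45–12:00.
Windows ≥ 15 min: 11:15–11:30, 11:45–12:00.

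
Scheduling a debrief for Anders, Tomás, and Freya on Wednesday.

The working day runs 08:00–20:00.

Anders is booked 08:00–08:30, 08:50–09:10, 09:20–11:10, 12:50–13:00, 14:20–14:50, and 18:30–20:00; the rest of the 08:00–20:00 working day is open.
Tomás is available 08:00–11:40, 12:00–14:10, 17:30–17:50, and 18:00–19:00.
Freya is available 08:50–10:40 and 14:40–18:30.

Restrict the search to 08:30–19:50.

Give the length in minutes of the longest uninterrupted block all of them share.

30 minutes

Anders free within 08:00–20:00: 08:30–08:50, 09:10–09:20, 11:10–12:50, 13:00–14:20, 14:50–18:30.
Anders ∩ Tomás: 08:30–08:50, 09:10–09:20, 11:10–11:40, 12:00–12:50, 13:00–14:10, 17:30–17:50, 18:00–18:30.
Anders ∩ Tomás ∩ Freya: 09:10–09:20, 17:30–17:50, 18:00–18:30.
Restricted to 08:30–19:50: 09:10–09:20, 17:30–17:50, 18:00–18:30.
Common window lengths: 10, 20, 30 min; longest is 30.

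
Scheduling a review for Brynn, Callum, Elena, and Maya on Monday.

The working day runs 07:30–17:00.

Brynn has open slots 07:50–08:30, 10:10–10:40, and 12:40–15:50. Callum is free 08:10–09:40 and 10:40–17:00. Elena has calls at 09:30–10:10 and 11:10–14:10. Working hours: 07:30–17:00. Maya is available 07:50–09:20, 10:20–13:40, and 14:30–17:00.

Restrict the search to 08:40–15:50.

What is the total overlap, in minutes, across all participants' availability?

80 minutes

Elena free within 07:30–17:00: 07:30–09:30, 10:10–11:10, 14:10–17:00.
Brynn ∩ Callum: 08:10–08:30, 12:40–15:50.
Brynn ∩ Callum ∩ Elena: 08:10–08:30, 14:10–15:50.
Brynn ∩ Callum ∩ Elena ∩ Maya: 08:10–08:30, 14:30–15:50.
Restricted to 08:40–15:50: 14:30–15:50.
Total common minutes: 80.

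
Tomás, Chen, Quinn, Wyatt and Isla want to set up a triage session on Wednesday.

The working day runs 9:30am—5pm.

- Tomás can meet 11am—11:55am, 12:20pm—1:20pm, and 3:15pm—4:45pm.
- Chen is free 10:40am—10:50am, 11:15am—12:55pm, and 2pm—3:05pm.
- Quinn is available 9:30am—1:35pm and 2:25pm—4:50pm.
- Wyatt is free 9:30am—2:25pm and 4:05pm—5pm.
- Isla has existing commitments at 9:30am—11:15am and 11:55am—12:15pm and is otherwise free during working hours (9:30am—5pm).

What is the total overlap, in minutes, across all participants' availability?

75 minutes

Isla free within 09:30–17:00: 11:15–11:55, 12:15–17:00.
Tomás ∩ Chen: 11:15–11:55, 12:20–12:55.
Tomás ∩ Chen ∩ Quinn: 11:15–11:55, 12:20–12:55.
Tomás ∩ Chen ∩ Quinn ∩ Wyatt: 11:15–11:55, 12:20–12:55.
Tomás ∩ Chen ∩ Quinn ∩ Wyatt ∩ Isla: 11:15–11:55, 12:20–12:55.
Total common minutes: 40 + 35 = 75.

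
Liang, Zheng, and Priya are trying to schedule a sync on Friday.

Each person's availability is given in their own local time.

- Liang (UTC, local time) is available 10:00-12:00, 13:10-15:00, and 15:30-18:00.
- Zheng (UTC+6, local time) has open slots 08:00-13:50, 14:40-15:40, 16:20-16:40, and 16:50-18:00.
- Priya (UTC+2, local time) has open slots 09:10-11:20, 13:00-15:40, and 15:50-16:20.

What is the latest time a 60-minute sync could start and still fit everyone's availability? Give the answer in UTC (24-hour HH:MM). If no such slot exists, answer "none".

11:00

Liang → UTC: 10:00–12:00, 13:10–15:00, 15:30–18:00.
Zheng → UTC: 02:00–07:50, 08:40–09:40, 10:20–10:40, 10:50–12:00.
Priya → UTC: 07:10–09:20, 11:00–13:40, 13:50–14:20.
Liang ∩ Zheng: 10:20–10:40, 10:50–12:00.
Liang ∩ Zheng ∩ Priya: 11:00–12:00.
Windows ≥ 60 min: 11:00–12:00.
Latest start in the last window 11:00–12:00 is 12:00 − 60 min = 11:00.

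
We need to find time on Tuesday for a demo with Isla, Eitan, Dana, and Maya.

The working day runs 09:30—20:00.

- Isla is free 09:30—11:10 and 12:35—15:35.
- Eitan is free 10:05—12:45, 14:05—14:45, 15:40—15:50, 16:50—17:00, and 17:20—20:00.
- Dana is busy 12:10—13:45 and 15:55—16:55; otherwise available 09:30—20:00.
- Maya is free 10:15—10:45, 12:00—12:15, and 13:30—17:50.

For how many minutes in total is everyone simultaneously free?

Dana free within 09:30–20:00: 09:30–12:10, 13:45–15:55, 16:55–20:00.
Isla ∩ Eitan: 10:05–11:10, 12:35–12:45, 14:05–14:45.
Isla ∩ Eitan ∩ Dana: 10:05–11:10, 14:05–14:45.
Isla ∩ Eitan ∩ Dana ∩ Maya: 10:15–10:45, 14:05–14:45.
Total common minutes: 30 + 40 = 70.

70 minutes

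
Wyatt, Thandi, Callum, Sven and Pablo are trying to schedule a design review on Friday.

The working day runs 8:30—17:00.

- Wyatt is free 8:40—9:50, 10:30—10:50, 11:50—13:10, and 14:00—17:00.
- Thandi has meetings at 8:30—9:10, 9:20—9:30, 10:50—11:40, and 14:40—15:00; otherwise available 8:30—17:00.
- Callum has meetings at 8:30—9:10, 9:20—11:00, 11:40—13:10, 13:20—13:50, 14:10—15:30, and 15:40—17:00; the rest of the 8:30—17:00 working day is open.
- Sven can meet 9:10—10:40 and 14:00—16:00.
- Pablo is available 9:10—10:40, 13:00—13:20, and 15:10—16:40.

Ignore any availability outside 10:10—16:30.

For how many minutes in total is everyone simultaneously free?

Thandi free within 08:30–17:00: 09:10–09:20, 09:30–10:50, 11:40–14:40, 15:00–17:00.
Callum free within 08:30–17:00: 09:10–09:20, 11:00–11:40, 13:10–13:20, 13:50–14:10, 15:30–15:40.
Wyatt ∩ Thandi: 09:10–09:20, 09:30–09:50, 10:30–10:50, 11:50–13:10, 14:00–14:40, 15:00–17:00.
Wyatt ∩ Thandi ∩ Callum: 09:10–09:20, 14:00–14:10, 15:30–15:40.
Wyatt ∩ Thandi ∩ Callum ∩ Sven: 09:10–09:20, 14:00–14:10, 15:30–15:40.
Wyatt ∩ Thandi ∩ Callum ∩ Sven ∩ Pablo: 09:10–09:20, 15:30–15:40.
Restricted to 10:10–16:30: 15:30–15:40.
Total common minutes: 10.

10 minutes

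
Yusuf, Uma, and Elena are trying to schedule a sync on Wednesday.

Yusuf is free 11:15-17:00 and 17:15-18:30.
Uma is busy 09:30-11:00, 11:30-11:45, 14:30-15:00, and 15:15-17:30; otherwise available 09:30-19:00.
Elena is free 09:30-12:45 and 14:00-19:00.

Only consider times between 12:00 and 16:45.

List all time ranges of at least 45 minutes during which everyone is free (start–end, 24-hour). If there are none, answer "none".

12:00–12:45

Uma free within 09:30–19:00: 11:00–11:30, 11:45–14:30, 15:00–15:15, 17:30–19:00.
Yusuf ∩ Uma: 11:15–11:30, 11:45–14:30, 15:00–15:15, 17:30–18:30.
Yusuf ∩ Uma ∩ Elena: 11:15–11:30, 11:45–12:45, 14:00–14:30, 15:00–15:15, 17:30–18:30.
Restricted to 12:00–16:45: 12:00–12:45, 14:00–14:30, 15:00–15:15.
Windows ≥ 45 min: 12:00–12:45.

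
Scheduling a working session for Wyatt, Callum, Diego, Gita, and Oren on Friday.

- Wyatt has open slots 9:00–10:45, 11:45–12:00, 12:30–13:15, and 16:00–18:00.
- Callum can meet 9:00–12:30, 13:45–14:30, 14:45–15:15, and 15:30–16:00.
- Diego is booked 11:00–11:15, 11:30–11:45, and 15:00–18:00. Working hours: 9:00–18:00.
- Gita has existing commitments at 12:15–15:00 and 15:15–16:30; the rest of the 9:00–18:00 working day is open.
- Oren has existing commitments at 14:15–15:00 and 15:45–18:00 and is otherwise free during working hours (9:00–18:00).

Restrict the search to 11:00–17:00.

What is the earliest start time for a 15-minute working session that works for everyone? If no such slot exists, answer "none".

11:45

Diego free within 09:00–18:00: 09:00–11:00, 11:15–11:30, 11:45–15:00.
Gita free within 09:00–18:00: 09:00–12:15, 15:00–15:15, 16:30–18:00.
Oren free within 09:00–18:00: 09:00–14:15, 15:00–15:45.
Wyatt ∩ Callum: 09:00–10:45, 11:45–12:00.
Wyatt ∩ Callum ∩ Diego: 09:00–10:45, 11:45–12:00.
Wyatt ∩ Callum ∩ Diego ∩ Gita: 09:00–10:45, 11:45–12:00.
Wyatt ∩ Callum ∩ Diego ∩ Gita ∩ Oren: 09:00–10:45, 11:45–12:00.
Restricted to 11:00–17:00: 11:45–12:00.
Windows ≥ 15 min: 11:45–12:00.
Earliest such window starts at 11:45.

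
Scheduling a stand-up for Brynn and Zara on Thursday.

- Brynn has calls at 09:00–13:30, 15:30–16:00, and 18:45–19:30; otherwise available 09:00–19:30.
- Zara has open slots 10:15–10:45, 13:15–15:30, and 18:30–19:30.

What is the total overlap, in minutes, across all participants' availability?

Brynn free within 09:00–19:30: 13:30–15:30, 16:00–18:45.
Brynn ∩ Zara: 13:30–15:30, 18:30–18:45.
Total common minutes: 120 + 15 = 135.

135 minutes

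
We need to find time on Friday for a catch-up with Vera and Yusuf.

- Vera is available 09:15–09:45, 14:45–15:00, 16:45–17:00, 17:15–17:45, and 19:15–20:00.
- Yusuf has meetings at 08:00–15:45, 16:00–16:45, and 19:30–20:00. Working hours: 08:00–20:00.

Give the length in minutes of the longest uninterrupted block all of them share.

30 minutes

Yusuf free within 08:00–20:00: 15:45–16:00, 16:45–19:30.
Vera ∩ Yusuf: 16:45–17:00, 17:15–17:45, 19:15–19:30.
Common window lengths: 15, 30, 15 min; longest is 30.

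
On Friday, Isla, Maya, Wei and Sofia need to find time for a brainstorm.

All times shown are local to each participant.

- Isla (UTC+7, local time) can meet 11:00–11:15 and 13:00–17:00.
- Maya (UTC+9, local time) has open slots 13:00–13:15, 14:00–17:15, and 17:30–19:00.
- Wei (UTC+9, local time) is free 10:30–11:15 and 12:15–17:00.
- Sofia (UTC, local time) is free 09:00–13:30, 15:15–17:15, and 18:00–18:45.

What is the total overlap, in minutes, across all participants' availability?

0 minutes

Isla → UTC: 04:00–04:15, 06:00–10:00.
Maya → UTC: 04:00–04:15, 05:00–08:15, 08:30–10:00.
Wei → UTC: 01:30–02:15, 03:15–08:00.
Sofia → UTC: 09:00–13:30, 15:15–17:15, 18:00–18:45.
Isla ∩ Maya: 04:00–04:15, 06:00–08:15, 08:30–10:00.
Isla ∩ Maya ∩ Wei: 04:00–04:15, 06:00–08:00.
Isla ∩ Maya ∩ Wei ∩ Sofia: (none).
Total common minutes: 0.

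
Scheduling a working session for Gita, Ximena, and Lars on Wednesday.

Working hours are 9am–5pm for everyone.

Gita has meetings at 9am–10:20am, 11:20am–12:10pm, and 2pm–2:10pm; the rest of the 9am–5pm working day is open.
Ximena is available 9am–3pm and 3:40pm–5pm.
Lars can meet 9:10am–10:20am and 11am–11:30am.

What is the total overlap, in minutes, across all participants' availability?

Gita free within 09:00–17:00: 10:20–11:20, 12:10–14:00, 14:10–17:00.
Gita ∩ Ximena: 10:20–11:20, 12:10–14:00, 14:10–15:00, 15:40–17:00.
Gita ∩ Ximena ∩ Lars: 11:00–11:20.
Total common minutes: 20.

20 minutes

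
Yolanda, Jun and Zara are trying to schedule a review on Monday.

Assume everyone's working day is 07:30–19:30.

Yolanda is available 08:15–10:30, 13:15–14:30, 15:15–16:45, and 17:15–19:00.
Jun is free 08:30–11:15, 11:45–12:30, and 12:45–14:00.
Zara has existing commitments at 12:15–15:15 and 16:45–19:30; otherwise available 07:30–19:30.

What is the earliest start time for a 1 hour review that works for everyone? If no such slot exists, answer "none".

08:30

Zara free within 07:30–19:30: 07:30–12:15, 15:15–16:45.
Yolanda ∩ Jun: 08:30–10:30, 13:15–14:00.
Yolanda ∩ Jun ∩ Zara: 08:30–10:30.
Windows ≥ 60 min: 08:30–10:30.
Earliest such window starts at 08:30.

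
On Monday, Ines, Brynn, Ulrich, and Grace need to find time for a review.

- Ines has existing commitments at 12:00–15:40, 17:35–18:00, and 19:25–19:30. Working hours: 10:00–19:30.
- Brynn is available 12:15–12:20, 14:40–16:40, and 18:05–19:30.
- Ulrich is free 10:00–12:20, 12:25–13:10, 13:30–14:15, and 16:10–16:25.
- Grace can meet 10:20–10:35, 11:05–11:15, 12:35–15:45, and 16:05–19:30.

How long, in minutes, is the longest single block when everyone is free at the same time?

15 minutes

Ines free within 10:00–19:30: 10:00–12:00, 15:40–17:35, 18:00–19:25.
Ines ∩ Brynn: 15:40–16:40, 18:05–19:25.
Ines ∩ Brynn ∩ Ulrich: 16:10–16:25.
Ines ∩ Brynn ∩ Ulrich ∩ Grace: 16:10–16:25.
Single common window of 15 minutes.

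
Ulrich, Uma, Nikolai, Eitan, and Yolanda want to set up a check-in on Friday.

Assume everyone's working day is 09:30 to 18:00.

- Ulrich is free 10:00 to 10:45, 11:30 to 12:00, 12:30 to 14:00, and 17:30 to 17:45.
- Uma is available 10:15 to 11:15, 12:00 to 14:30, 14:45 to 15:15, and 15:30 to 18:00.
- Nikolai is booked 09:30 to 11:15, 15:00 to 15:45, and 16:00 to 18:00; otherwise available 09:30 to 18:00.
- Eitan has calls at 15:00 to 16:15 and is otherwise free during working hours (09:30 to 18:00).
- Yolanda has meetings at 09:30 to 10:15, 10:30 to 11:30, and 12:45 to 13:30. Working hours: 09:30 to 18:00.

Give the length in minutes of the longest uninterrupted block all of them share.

Nikolai free within 09:30–18:00: 11:15–15:00, 15:45–16:00.
Eitan free within 09:30–18:00: 09:30–15:00, 16:15–18:00.
Yolanda free within 09:30–18:00: 10:15–10:30, 11:30–12:45, 13:30–18:00.
Ulrich ∩ Uma: 10:15–10:45, 12:30–14:00, 17:30–17:45.
Ulrich ∩ Uma ∩ Nikolai: 12:30–14:00.
Ulrich ∩ Uma ∩ Nikolai ∩ Eitan: 12:30–14:00.
Ulrich ∩ Uma ∩ Nikolai ∩ Eitan ∩ Yolanda: 12:30–12:45, 13:30–14:00.
Common window lengths: 15, 30 min; longest is 30.

30 minutes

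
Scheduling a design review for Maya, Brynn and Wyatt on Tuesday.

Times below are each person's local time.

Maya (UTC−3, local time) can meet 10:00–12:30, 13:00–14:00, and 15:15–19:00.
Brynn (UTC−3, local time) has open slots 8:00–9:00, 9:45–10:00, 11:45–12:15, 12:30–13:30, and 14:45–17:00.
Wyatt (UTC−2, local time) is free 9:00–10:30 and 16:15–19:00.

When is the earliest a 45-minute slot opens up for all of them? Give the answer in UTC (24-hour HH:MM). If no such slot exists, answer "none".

18:15

Maya → UTC: 13:00–15:30, 16:00–17:00, 18:15–22:00.
Brynn → UTC: 11:00–12:00, 12:45–13:00, 14:45–15:15, 15:30–16:30, 17:45–20:00.
Wyatt → UTC: 11:00–12:30, 18:15–21:00.
Maya ∩ Brynn: 14:45–15:15, 16:00–16:30, 18:15–20:00.
Maya ∩ Brynn ∩ Wyatt: 18:15–20:00.
Windows ≥ 45 min: 18:15–20:00.
Earliest such window starts at 18:15.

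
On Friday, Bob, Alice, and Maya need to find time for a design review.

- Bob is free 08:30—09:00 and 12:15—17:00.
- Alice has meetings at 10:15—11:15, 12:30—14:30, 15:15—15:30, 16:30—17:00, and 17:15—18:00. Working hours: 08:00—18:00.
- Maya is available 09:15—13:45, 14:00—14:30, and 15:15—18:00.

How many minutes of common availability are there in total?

Alice free within 08:00–18:00: 08:00–10:15, 11:15–12:30, 14:30–15:15, 15:30–16:30, 17:00–17:15.
Bob ∩ Alice: 08:30–09:00, 12:15–12:30, 14:30–15:15, 15:30–16:30.
Bob ∩ Alice ∩ Maya: 12:15–12:30, 15:30–16:30.
Total common minutes: 15 + 60 = 75.

75 minutes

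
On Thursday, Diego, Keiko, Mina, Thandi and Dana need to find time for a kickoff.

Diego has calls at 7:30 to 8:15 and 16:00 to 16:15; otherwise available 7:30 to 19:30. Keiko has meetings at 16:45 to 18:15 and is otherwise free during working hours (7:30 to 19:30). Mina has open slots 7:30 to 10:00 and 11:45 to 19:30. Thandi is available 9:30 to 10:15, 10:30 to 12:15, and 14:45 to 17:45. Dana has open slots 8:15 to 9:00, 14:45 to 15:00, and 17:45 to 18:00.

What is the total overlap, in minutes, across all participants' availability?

Diego free within 07:30–19:30: 08:15–16:00, 16:15–19:30.
Keiko free within 07:30–19:30: 07:30–16:45, 18:15–19:30.
Diego ∩ Keiko: 08:15–16:00, 16:15–16:45, 18:15–19:30.
Diego ∩ Keiko ∩ Mina: 08:15–10:00, 11:45–16:00, 16:15–16:45, 18:15–19:30.
Diego ∩ Keiko ∩ Mina ∩ Thandi: 09:30–10:00, 11:45–12:15, 14:45–16:00, 16:15–16:45.
Diego ∩ Keiko ∩ Mina ∩ Thandi ∩ Dana: 14:45–15:00.
Total common minutes: 15.

15 minutes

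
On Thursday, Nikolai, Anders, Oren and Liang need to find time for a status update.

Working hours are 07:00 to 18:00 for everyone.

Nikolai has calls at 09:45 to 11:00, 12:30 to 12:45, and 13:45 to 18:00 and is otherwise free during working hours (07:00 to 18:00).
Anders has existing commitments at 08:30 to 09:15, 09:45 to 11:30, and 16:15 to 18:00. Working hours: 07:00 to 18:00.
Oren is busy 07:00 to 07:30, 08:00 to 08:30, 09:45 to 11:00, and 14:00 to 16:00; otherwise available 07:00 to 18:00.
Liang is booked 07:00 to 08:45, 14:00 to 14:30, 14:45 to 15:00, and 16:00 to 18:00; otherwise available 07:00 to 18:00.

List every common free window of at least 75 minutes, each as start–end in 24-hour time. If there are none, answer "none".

none

Nikolai free within 07:00–18:00: 07:00–09:45, 11:00–12:30, 12:45–13:45.
Anders free within 07:00–18:00: 07:00–08:30, 09:15–09:45, 11:30–16:15.
Oren free within 07:00–18:00: 07:30–08:00, 08:30–09:45, 11:00–14:00, 16:00–18:00.
Liang free within 07:00–18:00: 08:45–14:00, 14:30–14:45, 15:00–16:00.
Nikolai ∩ Anders: 07:00–08:30, 09:15–09:45, 11:30–12:30, 12:45–13:45.
Nikolai ∩ Anders ∩ Oren: 07:30–08:00, 09:15–09:45, 11:30–12:30, 12:45–13:45.
Nikolai ∩ Anders ∩ Oren ∩ Liang: 09:15–09:45, 11:30–12:30, 12:45–13:45.
Windows ≥ 75 min: (none).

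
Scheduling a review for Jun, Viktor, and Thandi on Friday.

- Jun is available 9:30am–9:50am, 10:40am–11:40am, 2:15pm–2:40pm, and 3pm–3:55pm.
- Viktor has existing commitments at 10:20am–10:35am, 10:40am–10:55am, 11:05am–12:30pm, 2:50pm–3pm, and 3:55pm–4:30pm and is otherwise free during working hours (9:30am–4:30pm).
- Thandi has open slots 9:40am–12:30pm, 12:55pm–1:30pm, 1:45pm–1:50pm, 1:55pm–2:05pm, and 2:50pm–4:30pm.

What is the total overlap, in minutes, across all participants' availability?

Viktor free within 09:30–16:30: 09:30–10:20, 10:35–10:40, 10:55–11:05, 12:30–14:50, 15:00–15:55.
Jun ∩ Viktor: 09:30–09:50, 10:55–11:05, 14:15–14:40, 15:00–15:55.
Jun ∩ Viktor ∩ Thandi: 09:40–09:50, 10:55–11:05, 15:00–15:55.
Total common minutes: 10 + 10 + 55 = 75.

75 minutes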